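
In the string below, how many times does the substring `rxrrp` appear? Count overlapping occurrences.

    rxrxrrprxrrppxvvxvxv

2

Sliding a length-5 window over the 20 characters (16 positions):
  position 3–7: rxrrp
  position 8–12: rxrrp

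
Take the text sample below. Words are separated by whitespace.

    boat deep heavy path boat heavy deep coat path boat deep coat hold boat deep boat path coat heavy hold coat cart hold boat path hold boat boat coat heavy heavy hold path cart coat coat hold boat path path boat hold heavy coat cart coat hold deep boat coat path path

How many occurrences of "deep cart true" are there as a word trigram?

0

Scanning the 50 overlapping trigram windows for "deep cart true":
  (none found)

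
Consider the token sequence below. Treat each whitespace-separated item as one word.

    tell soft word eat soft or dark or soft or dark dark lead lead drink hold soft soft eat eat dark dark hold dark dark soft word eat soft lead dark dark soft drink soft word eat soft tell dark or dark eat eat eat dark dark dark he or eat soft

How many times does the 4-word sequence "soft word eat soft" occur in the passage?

3

Scanning the 49 overlapping 4-gram windows for "soft word eat soft":
  position 2–5: soft word eat soft
  position 26–29: soft word eat soft
  position 35–38: soft word eat soft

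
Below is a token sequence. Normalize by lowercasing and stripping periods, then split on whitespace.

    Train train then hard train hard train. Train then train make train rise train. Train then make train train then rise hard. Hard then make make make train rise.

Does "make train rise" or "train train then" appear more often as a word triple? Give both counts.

"train train then" (4 vs 2)

"make train rise": 2 occurrences
"train train then": 4 occurrences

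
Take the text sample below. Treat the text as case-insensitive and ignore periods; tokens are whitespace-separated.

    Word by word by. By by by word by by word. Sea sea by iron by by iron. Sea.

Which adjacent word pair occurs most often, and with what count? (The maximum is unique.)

Bigram frequencies (highest first):
  by by: 5
  word by: 3
  by word: 3
  by iron: 2
  word sea: 1
  sea sea: 1
  … (3 more, each ≤ 1)

"by by", 5 times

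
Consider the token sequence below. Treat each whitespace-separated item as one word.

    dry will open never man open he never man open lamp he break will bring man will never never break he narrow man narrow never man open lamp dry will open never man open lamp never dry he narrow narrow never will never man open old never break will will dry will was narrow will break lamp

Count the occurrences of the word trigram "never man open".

Scanning the 55 overlapping trigram windows for "never man open":
  position 4–6: never man open
  position 8–10: never man open
  position 25–27: never man open
  position 32–34: never man open
  position 43–45: never man open

5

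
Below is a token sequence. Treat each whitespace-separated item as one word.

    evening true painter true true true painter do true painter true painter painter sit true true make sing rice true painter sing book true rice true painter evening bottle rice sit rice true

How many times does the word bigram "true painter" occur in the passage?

Scanning the 32 overlapping bigram windows for "true painter":
  position 2–3: true painter
  position 6–7: true painter
  position 9–10: true painter
  position 11–12: true painter
  position 20–21: true painter
  position 26–27: true painter

6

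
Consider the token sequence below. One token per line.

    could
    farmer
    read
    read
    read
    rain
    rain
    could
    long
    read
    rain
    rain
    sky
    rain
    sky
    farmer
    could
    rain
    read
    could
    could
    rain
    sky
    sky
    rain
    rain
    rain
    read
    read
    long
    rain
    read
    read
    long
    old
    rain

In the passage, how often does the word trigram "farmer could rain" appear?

1

Scanning the 34 overlapping trigram windows for "farmer could rain":
  position 16–18: farmer could rain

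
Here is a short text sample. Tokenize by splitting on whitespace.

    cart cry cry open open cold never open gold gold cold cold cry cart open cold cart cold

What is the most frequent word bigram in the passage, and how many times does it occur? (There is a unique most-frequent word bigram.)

"open cold", 2 times

Bigram frequencies (highest first):
  open cold: 2
  cart cry: 1
  cry cry: 1
  cry open: 1
  open open: 1
  cold never: 1
  … (10 more, each ≤ 1)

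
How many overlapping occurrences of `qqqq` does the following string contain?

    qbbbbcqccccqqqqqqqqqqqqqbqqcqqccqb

10

Sliding a length-4 window over the 34 characters (31 positions):
  position 12–15: qqqq
  position 13–16: qqqq
  position 14–17: qqqq
  position 15–18: qqqq
  position 16–19: qqqq
  position 17–20: qqqq
  position 18–21: qqqq
  position 19–22: qqqq
  position 20–23: qqqq
  position 21–24: qqqq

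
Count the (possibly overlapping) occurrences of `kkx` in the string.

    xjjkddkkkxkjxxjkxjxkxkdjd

1

Sliding a length-3 window over the 25 characters (23 positions):
  position 8–10: kkx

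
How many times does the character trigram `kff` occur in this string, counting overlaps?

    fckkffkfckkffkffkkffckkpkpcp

Sliding a length-3 window over the 28 characters (26 positions):
  position 4–6: kff
  position 11–13: kff
  position 14–16: kff
  position 18–20: kff

4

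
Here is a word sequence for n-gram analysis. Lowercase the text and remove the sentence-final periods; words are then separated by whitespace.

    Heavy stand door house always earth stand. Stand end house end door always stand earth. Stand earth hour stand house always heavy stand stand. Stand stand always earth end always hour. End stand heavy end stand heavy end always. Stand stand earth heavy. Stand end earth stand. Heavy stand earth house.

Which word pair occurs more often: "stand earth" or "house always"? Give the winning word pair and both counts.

"stand earth": 4 occurrences
"house always": 2 occurrences

"stand earth" (4 vs 2)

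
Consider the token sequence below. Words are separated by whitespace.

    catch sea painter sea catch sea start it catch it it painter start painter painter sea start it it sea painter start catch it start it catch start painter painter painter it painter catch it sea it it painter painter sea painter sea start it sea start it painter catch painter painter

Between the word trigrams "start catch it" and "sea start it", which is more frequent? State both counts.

"sea start it" (4 vs 1)

"start catch it": 1 occurrence
"sea start it": 4 occurrences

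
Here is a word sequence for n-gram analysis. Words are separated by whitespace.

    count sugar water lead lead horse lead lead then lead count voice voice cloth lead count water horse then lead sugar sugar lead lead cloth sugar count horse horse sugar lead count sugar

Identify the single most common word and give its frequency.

"lead", 10 times

Unigram frequencies (highest first):
  lead: 10
  sugar: 6
  count: 5
  horse: 4
  water: 2
  then: 2
  … (2 more, each ≤ 2)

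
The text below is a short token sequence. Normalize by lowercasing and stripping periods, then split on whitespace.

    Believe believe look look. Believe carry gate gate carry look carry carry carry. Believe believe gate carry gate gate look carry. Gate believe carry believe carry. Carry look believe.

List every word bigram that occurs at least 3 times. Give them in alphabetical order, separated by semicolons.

believe carry; carry carry; carry gate

Bigram counts meeting the condition (at least 3 times):
  believe carry: 3
  carry carry: 3
  carry gate: 3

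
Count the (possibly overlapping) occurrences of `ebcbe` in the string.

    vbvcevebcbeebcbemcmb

Sliding a length-5 window over the 20 characters (16 positions):
  position 7–11: ebcbe
  position 12–16: ebcbe

2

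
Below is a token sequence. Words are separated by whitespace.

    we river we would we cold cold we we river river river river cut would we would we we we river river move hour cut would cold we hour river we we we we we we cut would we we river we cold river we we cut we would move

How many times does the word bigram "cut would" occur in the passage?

Scanning the 49 overlapping bigram windows for "cut would":
  position 14–15: cut would
  position 25–26: cut would
  position 37–38: cut would

3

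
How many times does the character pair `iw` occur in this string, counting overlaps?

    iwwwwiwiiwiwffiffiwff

5

Sliding a length-2 window over the 21 characters (20 positions):
  position 1–2: iw
  position 6–7: iw
  position 9–10: iw
  position 11–12: iw
  position 18–19: iw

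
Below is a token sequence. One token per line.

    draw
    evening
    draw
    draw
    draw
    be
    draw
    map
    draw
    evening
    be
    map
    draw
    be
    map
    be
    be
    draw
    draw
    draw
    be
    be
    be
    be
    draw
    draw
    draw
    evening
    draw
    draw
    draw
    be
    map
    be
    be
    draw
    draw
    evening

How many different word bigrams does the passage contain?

11

38 tokens → 37 bigram windows in total.
Repeated bigrams (each contributes count−1 duplicates):
  draw draw: 9
  be be: 5
  be draw: 4
  draw be: 4
  draw evening: 4
  be map: 3
  evening draw: 2
  map be: 2
  … (1 more repeated)
26 duplicate windows → 37 − 26 = 11 distinct.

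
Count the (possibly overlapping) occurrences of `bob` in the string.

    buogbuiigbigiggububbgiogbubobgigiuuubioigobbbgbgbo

Sliding a length-3 window over the 50 characters (48 positions):
  position 27–29: bob

1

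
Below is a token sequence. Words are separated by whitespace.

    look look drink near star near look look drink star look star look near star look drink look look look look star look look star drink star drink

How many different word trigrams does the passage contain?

28 tokens → 26 trigram windows in total.
Repeated trigrams (each contributes count−1 duplicates):
  look look drink: 2
  look look look: 2
  look look star: 2
  look star look: 2
4 duplicate windows → 26 − 4 = 22 distinct.

22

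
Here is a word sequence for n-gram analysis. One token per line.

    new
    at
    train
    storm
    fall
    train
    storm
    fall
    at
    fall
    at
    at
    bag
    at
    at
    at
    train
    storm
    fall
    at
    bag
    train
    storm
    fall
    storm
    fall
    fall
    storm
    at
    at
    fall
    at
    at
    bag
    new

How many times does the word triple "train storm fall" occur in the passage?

Scanning the 33 overlapping trigram windows for "train storm fall":
  position 3–5: train storm fall
  position 6–8: train storm fall
  position 17–19: train storm fall
  position 22–24: train storm fall

4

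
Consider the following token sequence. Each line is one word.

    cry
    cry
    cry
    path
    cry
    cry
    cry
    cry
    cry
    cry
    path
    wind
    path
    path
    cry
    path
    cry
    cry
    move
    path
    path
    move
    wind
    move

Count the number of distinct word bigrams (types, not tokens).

24 tokens → 23 bigram windows in total.
Repeated bigrams (each contributes count−1 duplicates):
  cry cry: 8
  cry path: 3
  path cry: 3
  path path: 2
12 duplicate windows → 23 − 12 = 11 distinct.

11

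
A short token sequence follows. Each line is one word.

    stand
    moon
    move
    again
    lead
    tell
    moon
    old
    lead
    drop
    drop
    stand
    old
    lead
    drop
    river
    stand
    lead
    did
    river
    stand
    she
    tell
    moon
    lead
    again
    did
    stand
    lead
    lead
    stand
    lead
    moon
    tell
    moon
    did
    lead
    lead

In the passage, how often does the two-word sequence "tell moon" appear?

3

Scanning the 37 overlapping bigram windows for "tell moon":
  position 6–7: tell moon
  position 23–24: tell moon
  position 34–35: tell moon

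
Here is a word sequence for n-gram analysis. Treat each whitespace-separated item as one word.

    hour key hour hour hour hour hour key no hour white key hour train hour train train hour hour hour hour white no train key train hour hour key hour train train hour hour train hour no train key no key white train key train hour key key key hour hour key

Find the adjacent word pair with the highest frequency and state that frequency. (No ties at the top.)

Bigram frequencies (highest first):
  hour hour: 10
  train hour: 6
  hour key: 5
  key hour: 4
  hour train: 4
  train key: 3
  … (13 more, each ≤ 2)

"hour hour", 10 times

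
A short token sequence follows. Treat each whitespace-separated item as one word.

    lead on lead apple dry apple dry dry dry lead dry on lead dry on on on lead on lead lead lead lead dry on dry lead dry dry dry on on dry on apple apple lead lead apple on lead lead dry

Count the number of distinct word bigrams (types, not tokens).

16

43 tokens → 42 bigram windows in total.
Repeated bigrams (each contributes count−1 duplicates):
  dry on: 5
  lead dry: 5
  lead lead: 5
  on lead: 5
  dry dry: 4
  on on: 3
  apple dry: 2
  dry lead: 2
  … (3 more repeated)
26 duplicate windows → 42 − 26 = 16 distinct.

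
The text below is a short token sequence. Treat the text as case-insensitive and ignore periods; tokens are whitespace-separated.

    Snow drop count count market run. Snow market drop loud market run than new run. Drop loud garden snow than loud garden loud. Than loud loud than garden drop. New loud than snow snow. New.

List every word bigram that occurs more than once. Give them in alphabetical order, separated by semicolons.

drop loud; loud garden; loud than; market run; than loud

Bigram counts meeting the condition (more than once):
  drop loud: 2
  loud garden: 2
  loud than: 3
  market run: 2
  than loud: 2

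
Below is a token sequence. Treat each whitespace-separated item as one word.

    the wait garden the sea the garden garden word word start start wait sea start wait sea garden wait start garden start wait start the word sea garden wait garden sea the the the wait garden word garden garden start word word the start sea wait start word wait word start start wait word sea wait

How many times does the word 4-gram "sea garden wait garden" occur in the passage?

1

Scanning the 53 overlapping 4-gram windows for "sea garden wait garden":
  position 27–30: sea garden wait garden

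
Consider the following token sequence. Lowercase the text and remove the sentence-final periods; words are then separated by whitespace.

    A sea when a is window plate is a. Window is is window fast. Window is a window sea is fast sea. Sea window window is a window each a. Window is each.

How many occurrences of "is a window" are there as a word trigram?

Scanning the 31 overlapping trigram windows for "is a window":
  position 8–10: is a window
  position 16–18: is a window
  position 26–28: is a window

3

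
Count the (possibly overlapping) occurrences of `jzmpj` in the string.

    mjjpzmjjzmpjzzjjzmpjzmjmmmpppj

Sliding a length-5 window over the 30 characters (26 positions):
  position 8–12: jzmpj
  position 16–20: jzmpj

2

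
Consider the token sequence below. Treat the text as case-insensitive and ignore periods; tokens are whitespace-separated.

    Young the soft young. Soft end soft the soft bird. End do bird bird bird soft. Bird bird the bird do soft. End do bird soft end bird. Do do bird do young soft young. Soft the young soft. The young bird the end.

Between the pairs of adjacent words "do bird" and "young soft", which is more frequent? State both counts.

"young soft" (4 vs 3)

"do bird": 3 occurrences
"young soft": 4 occurrences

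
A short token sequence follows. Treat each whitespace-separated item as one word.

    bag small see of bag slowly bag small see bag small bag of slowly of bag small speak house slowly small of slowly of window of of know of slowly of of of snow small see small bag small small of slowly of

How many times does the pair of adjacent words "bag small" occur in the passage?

5

Scanning the 42 overlapping bigram windows for "bag small":
  position 1–2: bag small
  position 7–8: bag small
  position 10–11: bag small
  position 16–17: bag small
  position 38–39: bag small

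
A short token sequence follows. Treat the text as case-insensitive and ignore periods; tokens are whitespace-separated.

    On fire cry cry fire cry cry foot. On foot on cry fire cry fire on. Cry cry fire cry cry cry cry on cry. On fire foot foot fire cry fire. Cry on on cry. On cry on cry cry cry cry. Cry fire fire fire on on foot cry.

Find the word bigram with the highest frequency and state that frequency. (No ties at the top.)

Bigram frequencies (highest first):
  cry cry: 10
  fire cry: 6
  cry fire: 6
  on cry: 6
  cry on: 5
  on fire: 2
  … (10 more, each ≤ 2)

"cry cry", 10 times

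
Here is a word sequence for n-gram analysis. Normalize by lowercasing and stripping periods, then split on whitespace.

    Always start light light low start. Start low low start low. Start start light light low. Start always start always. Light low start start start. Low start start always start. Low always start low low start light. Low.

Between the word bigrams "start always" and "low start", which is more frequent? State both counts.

"low start" (7 vs 3)

"start always": 3 occurrences
"low start": 7 occurrences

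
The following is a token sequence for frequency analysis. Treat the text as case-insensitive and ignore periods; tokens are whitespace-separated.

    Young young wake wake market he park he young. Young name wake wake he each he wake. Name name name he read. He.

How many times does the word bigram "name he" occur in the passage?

Scanning the 22 overlapping bigram windows for "name he":
  position 20–21: name he

1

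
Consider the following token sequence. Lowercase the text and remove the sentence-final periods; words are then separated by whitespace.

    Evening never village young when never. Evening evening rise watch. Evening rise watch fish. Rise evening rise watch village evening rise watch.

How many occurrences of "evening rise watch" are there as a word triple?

4

Scanning the 20 overlapping trigram windows for "evening rise watch":
  position 8–10: evening rise watch
  position 11–13: evening rise watch
  position 16–18: evening rise watch
  position 20–22: evening rise watch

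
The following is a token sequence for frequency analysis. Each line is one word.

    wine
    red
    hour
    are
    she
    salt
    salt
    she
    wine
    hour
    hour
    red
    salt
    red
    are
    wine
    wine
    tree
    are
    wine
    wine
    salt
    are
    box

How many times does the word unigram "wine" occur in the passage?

Scanning the 24 tokens for "wine":
  position 1: wine
  position 9: wine
  position 16: wine
  position 17: wine
  position 20: wine
  position 21: wine

6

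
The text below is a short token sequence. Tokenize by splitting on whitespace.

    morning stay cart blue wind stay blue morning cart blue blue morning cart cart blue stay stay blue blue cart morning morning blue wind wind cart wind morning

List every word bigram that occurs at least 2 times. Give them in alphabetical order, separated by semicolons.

Bigram counts meeting the condition (at least 2 times):
  blue blue: 2
  blue morning: 2
  blue wind: 2
  cart blue: 3
  morning cart: 2
  stay blue: 2

blue blue; blue morning; blue wind; cart blue; morning cart; stay blue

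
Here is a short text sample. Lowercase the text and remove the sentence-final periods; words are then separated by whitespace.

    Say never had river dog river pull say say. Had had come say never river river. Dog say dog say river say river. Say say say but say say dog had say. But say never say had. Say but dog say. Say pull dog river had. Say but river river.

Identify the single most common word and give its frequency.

Unigram frequencies (highest first):
  say: 19
  river: 9
  had: 6
  dog: 6
  but: 4
  never: 3
  … (2 more, each ≤ 2)

"say", 19 times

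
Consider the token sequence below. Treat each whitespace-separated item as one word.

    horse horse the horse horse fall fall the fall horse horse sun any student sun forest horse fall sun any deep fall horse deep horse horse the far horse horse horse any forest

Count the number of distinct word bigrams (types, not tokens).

33 tokens → 32 bigram windows in total.
Repeated bigrams (each contributes count−1 duplicates):
  horse horse: 6
  fall horse: 2
  horse fall: 2
  horse the: 2
  sun any: 2
9 duplicate windows → 32 − 9 = 23 distinct.

23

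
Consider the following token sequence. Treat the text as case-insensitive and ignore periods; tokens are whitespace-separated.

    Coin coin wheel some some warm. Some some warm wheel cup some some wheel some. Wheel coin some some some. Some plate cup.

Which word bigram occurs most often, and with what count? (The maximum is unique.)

Bigram frequencies (highest first):
  some some: 6
  wheel some: 2
  some warm: 2
  some wheel: 2
  coin coin: 1
  coin wheel: 1
  … (8 more, each ≤ 1)

"some some", 6 times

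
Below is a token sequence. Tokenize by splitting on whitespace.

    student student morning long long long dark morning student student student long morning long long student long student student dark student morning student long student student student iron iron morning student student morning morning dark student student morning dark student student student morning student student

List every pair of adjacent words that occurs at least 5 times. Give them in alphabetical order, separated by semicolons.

Bigram counts meeting the condition (at least 5 times):
  student morning: 5
  student student: 11

student morning; student student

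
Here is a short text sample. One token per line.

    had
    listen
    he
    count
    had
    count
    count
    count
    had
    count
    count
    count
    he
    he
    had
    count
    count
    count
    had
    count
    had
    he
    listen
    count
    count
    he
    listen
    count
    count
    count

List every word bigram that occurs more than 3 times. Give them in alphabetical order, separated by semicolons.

count count; count had; had count

Bigram counts meeting the condition (more than 3 times):
  count count: 9
  count had: 4
  had count: 4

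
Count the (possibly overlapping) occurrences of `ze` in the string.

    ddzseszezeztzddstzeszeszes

Sliding a length-2 window over the 26 characters (25 positions):
  position 7–8: ze
  position 9–10: ze
  position 18–19: ze
  position 21–22: ze
  position 24–25: ze

5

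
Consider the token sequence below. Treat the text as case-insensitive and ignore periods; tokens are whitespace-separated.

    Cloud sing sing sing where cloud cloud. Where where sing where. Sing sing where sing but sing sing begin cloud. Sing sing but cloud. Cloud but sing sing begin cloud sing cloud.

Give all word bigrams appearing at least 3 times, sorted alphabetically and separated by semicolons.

cloud sing; sing sing; sing where; where sing

Bigram counts meeting the condition (at least 3 times):
  cloud sing: 3
  sing sing: 6
  sing where: 3
  where sing: 3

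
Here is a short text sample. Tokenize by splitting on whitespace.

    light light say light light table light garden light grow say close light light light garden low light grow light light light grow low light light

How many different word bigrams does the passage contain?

15

26 tokens → 25 bigram windows in total.
Repeated bigrams (each contributes count−1 duplicates):
  light light: 7
  light grow: 3
  light garden: 2
  low light: 2
10 duplicate windows → 25 − 10 = 15 distinct.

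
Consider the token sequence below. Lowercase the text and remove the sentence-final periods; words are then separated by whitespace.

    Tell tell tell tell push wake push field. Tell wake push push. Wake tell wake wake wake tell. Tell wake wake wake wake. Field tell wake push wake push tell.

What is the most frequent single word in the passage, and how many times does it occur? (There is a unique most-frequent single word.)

"wake", 12 times

Unigram frequencies (highest first):
  wake: 12
  tell: 10
  push: 6
  field: 2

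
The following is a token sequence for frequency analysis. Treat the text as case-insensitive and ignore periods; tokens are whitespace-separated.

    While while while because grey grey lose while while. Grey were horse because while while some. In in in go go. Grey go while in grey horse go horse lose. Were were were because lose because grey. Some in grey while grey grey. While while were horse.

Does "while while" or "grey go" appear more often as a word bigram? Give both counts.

"while while" (5 vs 1)

"while while": 5 occurrences
"grey go": 1 occurrence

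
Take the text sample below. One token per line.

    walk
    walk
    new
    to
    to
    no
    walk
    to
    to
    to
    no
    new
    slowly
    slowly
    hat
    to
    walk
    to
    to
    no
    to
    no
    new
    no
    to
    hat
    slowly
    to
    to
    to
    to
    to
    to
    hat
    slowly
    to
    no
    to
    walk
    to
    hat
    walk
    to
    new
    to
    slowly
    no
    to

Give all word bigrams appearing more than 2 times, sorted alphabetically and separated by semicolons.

Bigram counts meeting the condition (more than 2 times):
  no to: 4
  to hat: 3
  to no: 5
  to to: 9
  walk to: 4

no to; to hat; to no; to to; walk to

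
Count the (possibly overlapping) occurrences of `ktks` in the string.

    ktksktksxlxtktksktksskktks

5

Sliding a length-4 window over the 26 characters (23 positions):
  position 1–4: ktks
  position 5–8: ktks
  position 13–16: ktks
  position 17–20: ktks
  position 23–26: ktks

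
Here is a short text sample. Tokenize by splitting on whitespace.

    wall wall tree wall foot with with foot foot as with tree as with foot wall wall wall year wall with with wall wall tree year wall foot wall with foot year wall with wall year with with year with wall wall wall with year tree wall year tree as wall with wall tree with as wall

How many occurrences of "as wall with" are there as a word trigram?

Scanning the 55 overlapping trigram windows for "as wall with":
  position 50–52: as wall with

1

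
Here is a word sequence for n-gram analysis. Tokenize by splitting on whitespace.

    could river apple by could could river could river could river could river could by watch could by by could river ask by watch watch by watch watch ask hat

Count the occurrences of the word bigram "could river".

Scanning the 29 overlapping bigram windows for "could river":
  position 1–2: could river
  position 6–7: could river
  position 8–9: could river
  position 10–11: could river
  position 12–13: could river
  position 20–21: could river

6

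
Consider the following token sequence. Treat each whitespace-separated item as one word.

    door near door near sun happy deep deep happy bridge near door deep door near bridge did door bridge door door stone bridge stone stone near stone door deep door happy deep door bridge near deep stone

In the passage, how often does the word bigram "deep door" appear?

3

Scanning the 36 overlapping bigram windows for "deep door":
  position 13–14: deep door
  position 29–30: deep door
  position 32–33: deep door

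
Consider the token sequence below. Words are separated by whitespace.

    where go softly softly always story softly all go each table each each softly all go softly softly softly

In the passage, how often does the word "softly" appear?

7

Scanning the 19 tokens for "softly":
  position 3: softly
  position 4: softly
  position 7: softly
  position 14: softly
  position 17: softly
  position 18: softly
  position 19: softly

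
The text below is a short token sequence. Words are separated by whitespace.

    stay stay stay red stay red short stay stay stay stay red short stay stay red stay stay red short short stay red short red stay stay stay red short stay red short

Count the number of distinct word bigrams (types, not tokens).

7

33 tokens → 32 bigram windows in total.
Repeated bigrams (each contributes count−1 duplicates):
  stay stay: 9
  stay red: 8
  red short: 6
  short stay: 4
  red stay: 3
25 duplicate windows → 32 − 25 = 7 distinct.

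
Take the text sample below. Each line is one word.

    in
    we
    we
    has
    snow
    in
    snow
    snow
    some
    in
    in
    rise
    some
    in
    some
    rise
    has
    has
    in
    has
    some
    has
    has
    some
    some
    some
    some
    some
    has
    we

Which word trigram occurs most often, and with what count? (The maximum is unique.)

"some some some", 3 times

Trigram frequencies (highest first):
  some some some: 3
  in we we: 1
  we we has: 1
  we has snow: 1
  has snow in: 1
  snow in snow: 1
  … (20 more, each ≤ 1)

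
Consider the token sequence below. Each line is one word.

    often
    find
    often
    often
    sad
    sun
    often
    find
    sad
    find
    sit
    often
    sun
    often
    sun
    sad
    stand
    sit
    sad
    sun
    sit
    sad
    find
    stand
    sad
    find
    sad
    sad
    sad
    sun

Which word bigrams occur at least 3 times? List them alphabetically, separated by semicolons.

sad find; sad sun

Bigram counts meeting the condition (at least 3 times):
  sad find: 3
  sad sun: 3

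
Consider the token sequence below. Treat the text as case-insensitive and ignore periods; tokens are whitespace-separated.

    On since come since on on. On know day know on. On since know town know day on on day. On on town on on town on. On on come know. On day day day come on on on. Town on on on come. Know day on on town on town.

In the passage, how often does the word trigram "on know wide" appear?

0

Scanning the 49 overlapping trigram windows for "on know wide":
  (none found)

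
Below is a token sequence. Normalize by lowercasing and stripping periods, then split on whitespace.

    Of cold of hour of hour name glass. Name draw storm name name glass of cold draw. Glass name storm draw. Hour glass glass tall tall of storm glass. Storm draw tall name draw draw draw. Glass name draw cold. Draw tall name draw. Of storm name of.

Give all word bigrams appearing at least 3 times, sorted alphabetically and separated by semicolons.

Bigram counts meeting the condition (at least 3 times):
  glass name: 3
  name draw: 4

glass name; name draw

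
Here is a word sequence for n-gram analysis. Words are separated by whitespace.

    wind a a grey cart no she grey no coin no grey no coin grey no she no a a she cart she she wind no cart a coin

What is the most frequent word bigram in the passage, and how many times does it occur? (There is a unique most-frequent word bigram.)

"grey no", 3 times

Bigram frequencies (highest first):
  grey no: 3
  a a: 2
  no she: 2
  no coin: 2
  wind a: 1
  a grey: 1
  … (17 more, each ≤ 1)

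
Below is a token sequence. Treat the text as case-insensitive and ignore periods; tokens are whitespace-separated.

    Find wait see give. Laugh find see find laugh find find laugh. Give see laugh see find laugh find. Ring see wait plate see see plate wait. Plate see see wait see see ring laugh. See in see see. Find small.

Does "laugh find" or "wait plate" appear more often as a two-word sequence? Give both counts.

"laugh find": 3 occurrences
"wait plate": 2 occurrences

"laugh find" (3 vs 2)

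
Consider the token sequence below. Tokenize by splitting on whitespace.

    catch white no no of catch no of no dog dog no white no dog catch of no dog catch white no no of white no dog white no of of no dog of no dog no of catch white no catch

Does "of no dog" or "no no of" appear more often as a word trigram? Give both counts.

"of no dog" (4 vs 2)

"of no dog": 4 occurrences
"no no of": 2 occurrences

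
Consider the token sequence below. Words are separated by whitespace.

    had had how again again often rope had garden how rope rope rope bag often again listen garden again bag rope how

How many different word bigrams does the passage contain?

22 tokens → 21 bigram windows in total.
Repeated bigrams (each contributes count−1 duplicates):
  rope rope: 2
1 duplicate windows → 21 − 1 = 20 distinct.

20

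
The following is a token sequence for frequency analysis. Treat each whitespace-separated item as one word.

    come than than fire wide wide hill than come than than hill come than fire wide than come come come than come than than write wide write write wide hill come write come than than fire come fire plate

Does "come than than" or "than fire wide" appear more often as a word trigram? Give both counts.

"come than than" (4 vs 2)

"come than than": 4 occurrences
"than fire wide": 2 occurrences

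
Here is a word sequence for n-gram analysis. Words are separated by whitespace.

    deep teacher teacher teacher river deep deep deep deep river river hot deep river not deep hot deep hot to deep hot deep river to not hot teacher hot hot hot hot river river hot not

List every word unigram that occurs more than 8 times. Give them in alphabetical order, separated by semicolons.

Unigram counts meeting the condition (more than 8 times):
  deep: 10
  hot: 10

deep; hot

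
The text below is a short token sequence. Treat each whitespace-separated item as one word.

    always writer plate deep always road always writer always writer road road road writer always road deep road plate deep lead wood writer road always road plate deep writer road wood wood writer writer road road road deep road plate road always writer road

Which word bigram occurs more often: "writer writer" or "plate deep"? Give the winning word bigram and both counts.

"writer writer": 1 occurrence
"plate deep": 3 occurrences

"plate deep" (3 vs 1)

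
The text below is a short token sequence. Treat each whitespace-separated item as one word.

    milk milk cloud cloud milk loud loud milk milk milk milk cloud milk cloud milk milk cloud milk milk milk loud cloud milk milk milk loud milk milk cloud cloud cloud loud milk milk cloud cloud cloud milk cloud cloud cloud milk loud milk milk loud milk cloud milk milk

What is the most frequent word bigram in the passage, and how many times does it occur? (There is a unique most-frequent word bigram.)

Bigram frequencies (highest first):
  milk milk: 13
  milk cloud: 8
  cloud milk: 8
  cloud cloud: 7
  milk loud: 5
  loud milk: 5
  … (3 more, each ≤ 1)

"milk milk", 13 times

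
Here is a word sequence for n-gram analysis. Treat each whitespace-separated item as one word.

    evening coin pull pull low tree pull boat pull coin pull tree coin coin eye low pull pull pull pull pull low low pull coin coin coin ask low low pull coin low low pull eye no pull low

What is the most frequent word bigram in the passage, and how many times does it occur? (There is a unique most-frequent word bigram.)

Bigram frequencies (highest first):
  pull pull: 5
  low pull: 4
  pull low: 3
  pull coin: 3
  coin coin: 3
  low low: 3
  … (16 more, each ≤ 2)

"pull pull", 5 times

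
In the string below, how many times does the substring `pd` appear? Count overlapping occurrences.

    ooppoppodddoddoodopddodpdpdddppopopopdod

4

Sliding a length-2 window over the 40 characters (39 positions):
  position 19–20: pd
  position 24–25: pd
  position 26–27: pd
  position 37–38: pd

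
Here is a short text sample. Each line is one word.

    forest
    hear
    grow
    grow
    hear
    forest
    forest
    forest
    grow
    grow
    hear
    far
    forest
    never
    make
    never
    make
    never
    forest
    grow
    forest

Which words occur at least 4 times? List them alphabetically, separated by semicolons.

Unigram counts meeting the condition (at least 4 times):
  forest: 7
  grow: 5

forest; grow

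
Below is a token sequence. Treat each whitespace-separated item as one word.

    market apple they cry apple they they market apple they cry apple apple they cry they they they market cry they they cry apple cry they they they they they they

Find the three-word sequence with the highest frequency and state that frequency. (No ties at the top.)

Trigram frequencies (highest first):
  they they they: 5
  apple they cry: 3
  they cry apple: 3
  cry they they: 3
  market apple they: 2
  they they market: 2
  … (11 more, each ≤ 1)

"they they they", 5 times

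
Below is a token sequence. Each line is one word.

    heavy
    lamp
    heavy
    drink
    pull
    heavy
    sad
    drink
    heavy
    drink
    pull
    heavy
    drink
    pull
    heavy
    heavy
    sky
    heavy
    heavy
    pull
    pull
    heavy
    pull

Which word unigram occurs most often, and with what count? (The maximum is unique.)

Unigram frequencies (highest first):
  heavy: 10
  pull: 6
  drink: 4
  lamp: 1
  sad: 1
  sky: 1

"heavy", 10 times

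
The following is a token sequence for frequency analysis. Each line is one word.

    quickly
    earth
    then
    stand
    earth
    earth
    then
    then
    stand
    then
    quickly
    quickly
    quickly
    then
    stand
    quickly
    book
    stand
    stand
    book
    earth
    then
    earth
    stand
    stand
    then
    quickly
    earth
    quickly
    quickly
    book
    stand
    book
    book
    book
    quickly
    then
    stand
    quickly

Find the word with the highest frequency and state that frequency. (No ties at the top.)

"quickly", 10 times

Unigram frequencies (highest first):
  quickly: 10
  stand: 9
  then: 8
  earth: 6
  book: 6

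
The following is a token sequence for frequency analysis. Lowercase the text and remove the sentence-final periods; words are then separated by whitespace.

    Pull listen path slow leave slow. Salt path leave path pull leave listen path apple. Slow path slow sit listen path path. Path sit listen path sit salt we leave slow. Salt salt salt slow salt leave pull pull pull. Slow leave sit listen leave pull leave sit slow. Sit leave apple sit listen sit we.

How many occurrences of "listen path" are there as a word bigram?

4

Scanning the 55 overlapping bigram windows for "listen path":
  position 2–3: listen path
  position 13–14: listen path
  position 20–21: listen path
  position 25–26: listen path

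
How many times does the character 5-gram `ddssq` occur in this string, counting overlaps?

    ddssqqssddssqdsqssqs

2

Sliding a length-5 window over the 20 characters (16 positions):
  position 1–5: ddssq
  position 9–13: ddssq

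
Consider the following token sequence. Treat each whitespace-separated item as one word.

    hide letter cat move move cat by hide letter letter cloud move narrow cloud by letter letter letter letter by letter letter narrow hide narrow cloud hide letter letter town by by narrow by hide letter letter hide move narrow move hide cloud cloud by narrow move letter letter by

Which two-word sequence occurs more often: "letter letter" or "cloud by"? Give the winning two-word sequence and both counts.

"letter letter": 8 occurrences
"cloud by": 2 occurrences

"letter letter" (8 vs 2)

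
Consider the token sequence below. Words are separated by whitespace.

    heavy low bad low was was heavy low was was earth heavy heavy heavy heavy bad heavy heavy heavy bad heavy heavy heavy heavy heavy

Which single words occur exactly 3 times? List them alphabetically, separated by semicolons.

bad; low

Unigram counts meeting the condition (exactly 3 times):
  bad: 3
  low: 3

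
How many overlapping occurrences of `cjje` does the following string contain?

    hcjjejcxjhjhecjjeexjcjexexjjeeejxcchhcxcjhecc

Sliding a length-4 window over the 45 characters (42 positions):
  position 2–5: cjje
  position 14–17: cjje

2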